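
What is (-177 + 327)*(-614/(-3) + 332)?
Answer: 80500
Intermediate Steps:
(-177 + 327)*(-614/(-3) + 332) = 150*(-614*(-⅓) + 332) = 150*(614/3 + 332) = 150*(1610/3) = 80500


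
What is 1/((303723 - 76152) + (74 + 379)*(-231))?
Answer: 1/122928 ≈ 8.1348e-6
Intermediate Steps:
1/((303723 - 76152) + (74 + 379)*(-231)) = 1/(227571 + 453*(-231)) = 1/(227571 - 104643) = 1/122928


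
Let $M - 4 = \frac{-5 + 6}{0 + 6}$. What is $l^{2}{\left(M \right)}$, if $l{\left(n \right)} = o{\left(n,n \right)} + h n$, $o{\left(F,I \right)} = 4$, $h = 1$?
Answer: $\frac{2401}{36} \approx 66.694$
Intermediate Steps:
$M = \frac{25}{6}$ ($M = 4 + \frac{-5 + 6}{0 + 6} = 4 + 1 \cdot \frac{1}{6} = 4 + \frac{1}{6} = \frac{25}{6} \approx 4.1667$)
$l{\left(n \right)} = 4 + n$ ($l{\left(n \right)} = 4 + 1 n = 4 + n$)
$l^{2}{\left(M \right)} = \left(4 + \frac{25}{6}\right)^{2} = \left(\frac{49}{6}\right)^{2} = \frac{2401}{36}$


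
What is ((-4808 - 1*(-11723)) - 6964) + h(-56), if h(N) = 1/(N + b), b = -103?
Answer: -7792/159 ≈ -49.006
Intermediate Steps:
h(N) = 1/(-103 + N) (h(N) = 1/(N - 103) = 1/(-103 + N))
((-4808 - 1*(-11723)) - 6964) + h(-56) = ((-4808 - 1*(-11723)) - 6964) + 1/(-103 - 56) = ((-4808 + 11723) - 6964) + 1/(-159) = (6915 - 6964) - 1/159 = -49 - 1/159 = -7792/159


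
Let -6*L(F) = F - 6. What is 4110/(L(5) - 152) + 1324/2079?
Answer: -50061976/1893969 ≈ -26.432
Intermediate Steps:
L(F) = 1 - F/6 (L(F) = -(F - 6)/6 = -(-6 + F)/6 = 1 - F/6)
4110/(L(5) - 152) + 1324/2079 = 4110/((1 - 1/6*5) - 152) + 1324/2079 = 4110/((1 - 5/6) - 152) + 1324*(1/2079) = 4110/(1/6 - 152) + 1324/2079 = 4110/(-911/6) + 1324/2079 = 4110*(-6/911) + 1324/2079 = -24660/911 + 1324/2079 = -50061976/1893969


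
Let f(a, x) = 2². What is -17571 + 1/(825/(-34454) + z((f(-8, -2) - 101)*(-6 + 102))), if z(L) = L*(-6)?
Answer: -33824404495519/1925013063 ≈ -17571.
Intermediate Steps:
f(a, x) = 4
z(L) = -6*L
-17571 + 1/(825/(-34454) + z((f(-8, -2) - 101)*(-6 + 102))) = -17571 + 1/(825/(-34454) - 6*(4 - 101)*(-6 + 102)) = -17571 + 1/(825*(-1/34454) - (-582)*96) = -17571 + 1/(-825/34454 - 6*(-9312)) = -17571 + 1/(-825/34454 + 55872) = -17571 + 1/(1925013063/34454) = -17571 + 34454/1925013063 = -33824404495519/1925013063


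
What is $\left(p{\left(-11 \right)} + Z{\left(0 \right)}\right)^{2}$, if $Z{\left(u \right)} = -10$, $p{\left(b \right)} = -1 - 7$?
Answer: $324$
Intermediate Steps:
$p{\left(b \right)} = -8$ ($p{\left(b \right)} = -1 - 7 = -8$)
$\left(p{\left(-11 \right)} + Z{\left(0 \right)}\right)^{2} = \left(-8 - 10\right)^{2} = \left(-18\right)^{2} = 324$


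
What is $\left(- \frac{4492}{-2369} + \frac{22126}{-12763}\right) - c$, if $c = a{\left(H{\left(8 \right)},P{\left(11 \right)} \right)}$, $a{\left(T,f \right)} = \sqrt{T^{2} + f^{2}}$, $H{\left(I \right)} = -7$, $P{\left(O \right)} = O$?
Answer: $\frac{4914902}{30235547} - \sqrt{170} \approx -12.876$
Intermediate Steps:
$c = \sqrt{170}$ ($c = \sqrt{\left(-7\right)^{2} + 11^{2}} = \sqrt{49 + 121} = \sqrt{170} \approx 13.038$)
$\left(- \frac{4492}{-2369} + \frac{22126}{-12763}\right) - c = \left(- \frac{4492}{-2369} + \frac{22126}{-12763}\right) - \sqrt{170} = \left(\left(-4492\right) \left(- \frac{1}{2369}\right) + 22126 \left(- \frac{1}{12763}\right)\right) - \sqrt{170} = \left(\frac{4492}{2369} - \frac{22126}{12763}\right) - \sqrt{170} = \frac{4914902}{30235547} - \sqrt{170}$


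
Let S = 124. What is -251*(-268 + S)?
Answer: 36144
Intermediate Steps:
-251*(-268 + S) = -251*(-268 + 124) = -251*(-144) = 36144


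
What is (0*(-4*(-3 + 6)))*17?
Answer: 0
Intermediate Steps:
(0*(-4*(-3 + 6)))*17 = (0*(-4*3))*17 = (0*(-12))*17 = 0*17 = 0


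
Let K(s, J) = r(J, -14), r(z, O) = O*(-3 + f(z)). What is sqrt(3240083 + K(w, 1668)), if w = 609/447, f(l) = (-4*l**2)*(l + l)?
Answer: sqrt(519767198909) ≈ 7.2095e+5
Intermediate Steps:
f(l) = -8*l**3 (f(l) = (-4*l**2)*(2*l) = -8*l**3)
w = 203/149 (w = 609*(1/447) = 203/149 ≈ 1.3624)
r(z, O) = O*(-3 - 8*z**3)
K(s, J) = 42 + 112*J**3 (K(s, J) = -1*(-14)*(3 + 8*J**3) = 42 + 112*J**3)
sqrt(3240083 + K(w, 1668)) = sqrt(3240083 + (42 + 112*1668**3)) = sqrt(3240083 + (42 + 112*4640749632)) = sqrt(3240083 + (42 + 519763958784)) = sqrt(3240083 + 519763958826) = sqrt(519767198909)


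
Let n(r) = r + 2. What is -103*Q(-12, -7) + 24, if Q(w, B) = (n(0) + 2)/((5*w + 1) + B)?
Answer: 998/33 ≈ 30.242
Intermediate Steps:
n(r) = 2 + r
Q(w, B) = 4/(1 + B + 5*w) (Q(w, B) = ((2 + 0) + 2)/((5*w + 1) + B) = (2 + 2)/((1 + 5*w) + B) = 4/(1 + B + 5*w))
-103*Q(-12, -7) + 24 = -412/(1 - 7 + 5*(-12)) + 24 = -412/(1 - 7 - 60) + 24 = -412/(-66) + 24 = -412*(-1)/66 + 24 = -103*(-2/33) + 24 = 206/33 + 24 = 998/33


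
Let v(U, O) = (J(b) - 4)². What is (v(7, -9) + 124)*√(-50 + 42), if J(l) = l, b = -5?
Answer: 410*I*√2 ≈ 579.83*I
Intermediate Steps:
v(U, O) = 81 (v(U, O) = (-5 - 4)² = (-9)² = 81)
(v(7, -9) + 124)*√(-50 + 42) = (81 + 124)*√(-50 + 42) = 205*√(-8) = 205*(2*I*√2) = 410*I*√2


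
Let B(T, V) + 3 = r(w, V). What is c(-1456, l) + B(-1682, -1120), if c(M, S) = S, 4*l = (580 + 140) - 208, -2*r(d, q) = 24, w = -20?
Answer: 113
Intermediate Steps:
r(d, q) = -12 (r(d, q) = -½*24 = -12)
B(T, V) = -15 (B(T, V) = -3 - 12 = -15)
l = 128 (l = ((580 + 140) - 208)/4 = (720 - 208)/4 = (¼)*512 = 128)
c(-1456, l) + B(-1682, -1120) = 128 - 15 = 113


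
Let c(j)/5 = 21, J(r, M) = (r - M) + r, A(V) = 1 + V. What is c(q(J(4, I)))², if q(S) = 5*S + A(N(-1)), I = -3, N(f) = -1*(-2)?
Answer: 11025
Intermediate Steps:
N(f) = 2
J(r, M) = -M + 2*r
q(S) = 3 + 5*S (q(S) = 5*S + (1 + 2) = 5*S + 3 = 3 + 5*S)
c(j) = 105 (c(j) = 5*21 = 105)
c(q(J(4, I)))² = 105² = 11025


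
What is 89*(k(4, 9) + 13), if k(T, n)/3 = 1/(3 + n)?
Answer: 4717/4 ≈ 1179.3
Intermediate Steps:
k(T, n) = 3/(3 + n)
89*(k(4, 9) + 13) = 89*(3/(3 + 9) + 13) = 89*(3/12 + 13) = 89*(3*(1/12) + 13) = 89*(¼ + 13) = 89*(53/4) = 4717/4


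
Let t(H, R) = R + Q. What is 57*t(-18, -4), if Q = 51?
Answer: 2679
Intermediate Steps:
t(H, R) = 51 + R (t(H, R) = R + 51 = 51 + R)
57*t(-18, -4) = 57*(51 - 4) = 57*47 = 2679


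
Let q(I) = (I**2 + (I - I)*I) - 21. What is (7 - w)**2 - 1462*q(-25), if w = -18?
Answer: -882423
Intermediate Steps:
q(I) = -21 + I**2 (q(I) = (I**2 + 0*I) - 21 = (I**2 + 0) - 21 = I**2 - 21 = -21 + I**2)
(7 - w)**2 - 1462*q(-25) = (7 - 1*(-18))**2 - 1462*(-21 + (-25)**2) = (7 + 18)**2 - 1462*(-21 + 625) = 25**2 - 1462*604 = 625 - 883048 = -882423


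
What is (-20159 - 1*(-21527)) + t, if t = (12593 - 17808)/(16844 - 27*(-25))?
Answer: 23960777/17519 ≈ 1367.7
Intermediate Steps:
t = -5215/17519 (t = -5215/(16844 + 675) = -5215/17519 ≈ -0.29768)
(-20159 - 1*(-21527)) + t = (-20159 - 1*(-21527)) - 5215/17519 = (-20159 + 21527) - 5215/17519 = 1368 - 5215/17519 = 23960777/17519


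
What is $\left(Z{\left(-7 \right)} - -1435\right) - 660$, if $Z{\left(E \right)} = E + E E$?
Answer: $817$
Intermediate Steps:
$Z{\left(E \right)} = E + E^{2}$
$\left(Z{\left(-7 \right)} - -1435\right) - 660 = \left(- 7 \left(1 - 7\right) - -1435\right) - 660 = \left(\left(-7\right) \left(-6\right) + 1435\right) - 660 = \left(42 + 1435\right) - 660 = 1477 - 660 = 817$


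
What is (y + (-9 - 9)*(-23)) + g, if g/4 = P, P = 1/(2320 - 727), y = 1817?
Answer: 3553987/1593 ≈ 2231.0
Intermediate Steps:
P = 1/1593 ≈ 0.00062775
g = 4/1593 (g = 4*(1/1593) = 4/1593 ≈ 0.0025110)
(y + (-9 - 9)*(-23)) + g = (1817 + (-9 - 9)*(-23)) + 4/1593 = (1817 - 18*(-23)) + 4/1593 = (1817 + 414) + 4/1593 = 2231 + 4/1593 = 3553987/1593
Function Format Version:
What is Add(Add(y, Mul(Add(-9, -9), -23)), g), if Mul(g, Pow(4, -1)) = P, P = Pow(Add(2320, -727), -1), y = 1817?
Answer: Rational(3553987, 1593) ≈ 2231.0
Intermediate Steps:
P = Rational(1, 1593) (P = Pow(1593, -1) = Rational(1, 1593) ≈ 0.00062775)
g = Rational(4, 1593) (g = Mul(4, Rational(1, 1593)) = Rational(4, 1593) ≈ 0.0025110)
Add(Add(y, Mul(Add(-9, -9), -23)), g) = Add(Add(1817, Mul(Add(-9, -9), -23)), Rational(4, 1593)) = Add(Add(1817, Mul(-18, -23)), Rational(4, 1593)) = Add(Add(1817, 414), Rational(4, 1593)) = Add(2231, Rational(4, 1593)) = Rational(3553987, 1593)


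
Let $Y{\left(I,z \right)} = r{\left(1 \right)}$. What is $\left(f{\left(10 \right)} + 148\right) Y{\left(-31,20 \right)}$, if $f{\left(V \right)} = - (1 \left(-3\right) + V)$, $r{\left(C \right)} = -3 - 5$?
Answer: $-1128$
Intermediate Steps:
$r{\left(C \right)} = -8$
$Y{\left(I,z \right)} = -8$
$f{\left(V \right)} = 3 - V$ ($f{\left(V \right)} = - (-3 + V) = 3 - V$)
$\left(f{\left(10 \right)} + 148\right) Y{\left(-31,20 \right)} = \left(\left(3 - 10\right) + 148\right) \left(-8\right) = \left(-7 + 148\right) \left(-8\right) = 141 \left(-8\right) = -1128$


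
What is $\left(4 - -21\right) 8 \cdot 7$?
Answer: $1400$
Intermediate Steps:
$\left(4 - -21\right) 8 \cdot 7 = \left(4 + 21\right) 8 \cdot 7 = 25 \cdot 8 \cdot 7 = 200 \cdot 7 = 1400$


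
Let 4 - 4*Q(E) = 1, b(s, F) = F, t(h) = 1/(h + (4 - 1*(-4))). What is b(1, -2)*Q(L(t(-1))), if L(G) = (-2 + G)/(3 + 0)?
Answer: -3/2 ≈ -1.5000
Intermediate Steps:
t(h) = 1/(8 + h) (t(h) = 1/(h + (4 + 4)) = 1/(h + 8) = 1/(8 + h))
L(G) = -⅔ + G/3 (L(G) = (-2 + G)/3 = (-2 + G)*(⅓) = -⅔ + G/3)
Q(E) = ¾ (Q(E) = 1 - ¼*1 = 1 - ¼ = ¾)
b(1, -2)*Q(L(t(-1))) = -2*¾ = -3/2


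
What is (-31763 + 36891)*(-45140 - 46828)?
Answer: -471611904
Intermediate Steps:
(-31763 + 36891)*(-45140 - 46828) = 5128*(-91968) = -471611904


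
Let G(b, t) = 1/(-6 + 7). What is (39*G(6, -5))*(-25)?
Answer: -975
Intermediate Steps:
G(b, t) = 1 (G(b, t) = 1/1 = 1)
(39*G(6, -5))*(-25) = (39*1)*(-25) = 39*(-25) = -975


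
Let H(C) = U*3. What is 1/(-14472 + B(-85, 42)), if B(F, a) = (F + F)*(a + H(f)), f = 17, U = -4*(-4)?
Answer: -1/29772 ≈ -3.3589e-5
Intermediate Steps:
U = 16
H(C) = 48 (H(C) = 16*3 = 48)
B(F, a) = 2*F*(48 + a) (B(F, a) = (F + F)*(a + 48) = (2*F)*(48 + a) = 2*F*(48 + a))
1/(-14472 + B(-85, 42)) = 1/(-14472 + 2*(-85)*(48 + 42)) = 1/(-14472 + 2*(-85)*90) = 1/(-14472 - 15300) = 1/(-29772) = -1/29772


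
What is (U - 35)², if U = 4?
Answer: 961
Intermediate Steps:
(U - 35)² = (4 - 35)² = (-31)² = 961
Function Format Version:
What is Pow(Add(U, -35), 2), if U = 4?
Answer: 961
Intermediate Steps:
Pow(Add(U, -35), 2) = Pow(Add(4, -35), 2) = Pow(-31, 2) = 961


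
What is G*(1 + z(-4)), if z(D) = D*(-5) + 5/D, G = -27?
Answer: -2133/4 ≈ -533.25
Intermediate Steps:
z(D) = -5*D + 5/D
G*(1 + z(-4)) = -27*(1 + (-5*(-4) + 5/(-4))) = -27*(1 + (20 + 5*(-¼))) = -27*(1 + (20 - 5/4)) = -27*(1 + 75/4) = -27*79/4 = -2133/4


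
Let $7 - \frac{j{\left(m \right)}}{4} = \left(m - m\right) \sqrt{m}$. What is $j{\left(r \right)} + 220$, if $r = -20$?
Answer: $248$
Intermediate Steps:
$j{\left(m \right)} = 28$ ($j{\left(m \right)} = 28 - 4 \left(m - m\right) \sqrt{m} = 28 - 4 \cdot 0 \sqrt{m} = 28 - 0 = 28 + 0 = 28$)
$j{\left(r \right)} + 220 = 28 + 220 = 248$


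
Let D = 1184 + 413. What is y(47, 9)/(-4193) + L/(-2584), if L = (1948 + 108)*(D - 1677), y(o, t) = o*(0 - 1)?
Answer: 86223261/1354339 ≈ 63.664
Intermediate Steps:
D = 1597
y(o, t) = -o (y(o, t) = o*(-1) = -o)
L = -164480 (L = (1948 + 108)*(1597 - 1677) = 2056*(-80) = -164480)
y(47, 9)/(-4193) + L/(-2584) = -1*47/(-4193) - 164480/(-2584) = -47*(-1/4193) - 164480*(-1/2584) = 47/4193 + 20560/323 = 86223261/1354339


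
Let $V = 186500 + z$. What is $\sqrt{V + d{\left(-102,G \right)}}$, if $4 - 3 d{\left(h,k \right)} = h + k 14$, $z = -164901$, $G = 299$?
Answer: $\sqrt{20239} \approx 142.26$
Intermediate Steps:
$d{\left(h,k \right)} = \frac{4}{3} - \frac{14 k}{3} - \frac{h}{3}$ ($d{\left(h,k \right)} = \frac{4}{3} - \frac{h + k 14}{3} = \frac{4}{3} - \frac{h + 14 k}{3} = \frac{4}{3} - \left(\frac{h}{3} + \frac{14 k}{3}\right) = \frac{4}{3} - \frac{14 k}{3} - \frac{h}{3}$)
$V = 21599$ ($V = 186500 - 164901 = 21599$)
$\sqrt{V + d{\left(-102,G \right)}} = \sqrt{21599 - 1360} = \sqrt{20239}$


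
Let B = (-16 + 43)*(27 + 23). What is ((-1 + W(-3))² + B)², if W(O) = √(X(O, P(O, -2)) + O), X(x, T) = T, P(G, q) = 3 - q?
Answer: 1830617 - 5412*√2 ≈ 1.8230e+6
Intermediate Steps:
W(O) = √(5 + O) (W(O) = √((3 - 1*(-2)) + O) = √((3 + 2) + O) = √(5 + O))
B = 1350 (B = 27*50 = 1350)
((-1 + W(-3))² + B)² = ((-1 + √(5 - 3))² + 1350)² = ((-1 + √2)² + 1350)² = (1350 + (-1 + √2)²)²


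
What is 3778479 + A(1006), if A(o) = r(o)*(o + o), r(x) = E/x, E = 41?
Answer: 3778561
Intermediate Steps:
r(x) = 41/x
A(o) = 82 (A(o) = (41/o)*(o + o) = (41/o)*(2*o) = 82)
3778479 + A(1006) = 3778479 + 82 = 3778561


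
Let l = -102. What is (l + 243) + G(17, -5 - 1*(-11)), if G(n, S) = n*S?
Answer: 243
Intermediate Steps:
G(n, S) = S*n
(l + 243) + G(17, -5 - 1*(-11)) = (-102 + 243) + (-5 - 1*(-11))*17 = 141 + (-5 + 11)*17 = 141 + 6*17 = 141 + 102 = 243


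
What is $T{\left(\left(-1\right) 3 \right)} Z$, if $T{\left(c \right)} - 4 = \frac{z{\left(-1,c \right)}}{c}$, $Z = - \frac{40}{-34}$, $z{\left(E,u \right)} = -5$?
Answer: $\frac{20}{3} \approx 6.6667$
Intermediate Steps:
$Z = \frac{20}{17}$ ($Z = \left(-40\right) \left(- \frac{1}{34}\right) = \frac{20}{17} \approx 1.1765$)
$T{\left(c \right)} = 4 - \frac{5}{c}$
$T{\left(\left(-1\right) 3 \right)} Z = \left(4 - \frac{5}{\left(-1\right) 3}\right) \frac{20}{17} = \left(4 - \frac{5}{-3}\right) \frac{20}{17} = \left(4 - - \frac{5}{3}\right) \frac{20}{17} = \left(4 + \frac{5}{3}\right) \frac{20}{17} = \frac{17}{3} \cdot \frac{20}{17} = \frac{20}{3}$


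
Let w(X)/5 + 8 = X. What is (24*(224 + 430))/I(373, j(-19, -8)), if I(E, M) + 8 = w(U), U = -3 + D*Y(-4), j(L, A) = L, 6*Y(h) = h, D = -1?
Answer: -47088/179 ≈ -263.06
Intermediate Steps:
Y(h) = h/6
U = -7/3 (U = -3 - (-4)/6 = -3 - 1*(-2/3) = -3 + 2/3 = -7/3 ≈ -2.3333)
w(X) = -40 + 5*X
I(E, M) = -179/3 (I(E, M) = -8 + (-40 + 5*(-7/3)) = -8 + (-40 - 35/3) = -8 - 155/3 = -179/3)
(24*(224 + 430))/I(373, j(-19, -8)) = (24*(224 + 430))/(-179/3) = (24*654)*(-3/179) = 15696*(-3/179) = -47088/179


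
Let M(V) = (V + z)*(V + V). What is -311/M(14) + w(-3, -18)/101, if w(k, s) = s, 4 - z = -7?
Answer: -44011/70700 ≈ -0.62250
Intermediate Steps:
z = 11 (z = 4 - 1*(-7) = 4 + 7 = 11)
M(V) = 2*V*(11 + V) (M(V) = (V + 11)*(V + V) = (11 + V)*(2*V) = 2*V*(11 + V))
-311/M(14) + w(-3, -18)/101 = -311*1/(28*(11 + 14)) - 18/101 = -311/(2*14*25) - 18*1/101 = -311/700 - 18/101 = -44011/70700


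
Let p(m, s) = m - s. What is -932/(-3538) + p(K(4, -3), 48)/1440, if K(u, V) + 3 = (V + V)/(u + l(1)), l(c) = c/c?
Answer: 321499/1415200 ≈ 0.22718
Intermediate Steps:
l(c) = 1
K(u, V) = -3 + 2*V/(1 + u) (K(u, V) = -3 + (V + V)/(u + 1) = -3 + (2*V)/(1 + u) = -3 + 2*V/(1 + u))
-932/(-3538) + p(K(4, -3), 48)/1440 = -932/(-3538) + ((-3 - 3*4 + 2*(-3))/(1 + 4) - 1*48)/1440 = -932*(-1/3538) + ((-3 - 12 - 6)/5 - 48)*(1/1440) = 466/1769 + ((1/5)*(-21) - 48)*(1/1440) = 466/1769 + (-21/5 - 48)*(1/1440) = 466/1769 - 261/5*1/1440 = 466/1769 - 29/800 = 321499/1415200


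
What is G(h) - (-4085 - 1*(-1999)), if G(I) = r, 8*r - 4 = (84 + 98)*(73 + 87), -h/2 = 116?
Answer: 11453/2 ≈ 5726.5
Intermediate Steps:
h = -232 (h = -2*116 = -232)
r = 7281/2 (r = ½ + ((84 + 98)*(73 + 87))/8 = ½ + (182*160)/8 = ½ + (⅛)*29120 = ½ + 3640 = 7281/2 ≈ 3640.5)
G(I) = 7281/2
G(h) - (-4085 - 1*(-1999)) = 7281/2 - (-4085 - 1*(-1999)) = 7281/2 - (-4085 + 1999) = 7281/2 - 1*(-2086) = 7281/2 + 2086 = 11453/2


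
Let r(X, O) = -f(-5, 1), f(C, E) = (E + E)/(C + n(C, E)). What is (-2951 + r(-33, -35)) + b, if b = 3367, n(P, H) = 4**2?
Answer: 4574/11 ≈ 415.82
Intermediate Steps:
n(P, H) = 16
f(C, E) = 2*E/(16 + C) (f(C, E) = (E + E)/(C + 16) = (2*E)/(16 + C) = 2*E/(16 + C))
r(X, O) = -2/11 (r(X, O) = -2/(16 - 5) = -2/11)
(-2951 + r(-33, -35)) + b = (-2951 - 2/11) + 3367 = -32463/11 + 3367 = 4574/11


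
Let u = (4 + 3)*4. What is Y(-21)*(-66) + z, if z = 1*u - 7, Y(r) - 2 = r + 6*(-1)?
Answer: 1671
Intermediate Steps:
u = 28 (u = 7*4 = 28)
Y(r) = -4 + r (Y(r) = 2 + (r + 6*(-1)) = 2 + (r - 6) = 2 + (-6 + r) = -4 + r)
z = 21 (z = 1*28 - 7 = 28 - 7 = 21)
Y(-21)*(-66) + z = (-4 - 21)*(-66) + 21 = -25*(-66) + 21 = 1650 + 21 = 1671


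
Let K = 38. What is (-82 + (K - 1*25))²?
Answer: 4761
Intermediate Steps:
(-82 + (K - 1*25))² = (-82 + (38 - 1*25))² = (-82 + (38 - 25))² = (-82 + 13)² = (-69)² = 4761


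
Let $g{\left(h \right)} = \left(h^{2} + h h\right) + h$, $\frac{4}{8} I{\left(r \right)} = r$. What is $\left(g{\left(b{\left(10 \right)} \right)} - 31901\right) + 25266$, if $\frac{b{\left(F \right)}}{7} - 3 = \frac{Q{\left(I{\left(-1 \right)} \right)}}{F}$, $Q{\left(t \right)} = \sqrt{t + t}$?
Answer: $- \frac{143398}{25} + 119 i \approx -5735.9 + 119.0 i$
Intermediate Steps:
$I{\left(r \right)} = 2 r$
$Q{\left(t \right)} = \sqrt{2} \sqrt{t}$ ($Q{\left(t \right)} = \sqrt{2 t} = \sqrt{2} \sqrt{t}$)
$b{\left(F \right)} = 21 + \frac{14 i}{F}$ ($b{\left(F \right)} = 21 + 7 \frac{\sqrt{2} \sqrt{2 \left(-1\right)}}{F} = 21 + 7 \frac{\sqrt{2} \sqrt{-2}}{F} = 21 + 7 \frac{\sqrt{2} i \sqrt{2}}{F} = 21 + 7 \frac{2 i}{F} = 21 + \frac{14 i}{F}$)
$g{\left(h \right)} = h + 2 h^{2}$ ($g{\left(h \right)} = \left(h^{2} + h^{2}\right) + h = 2 h^{2} + h = h + 2 h^{2}$)
$\left(g{\left(b{\left(10 \right)} \right)} - 31901\right) + 25266 = \left(\left(21 + \frac{14 i}{10}\right) \left(1 + 2 \left(21 + \frac{14 i}{10}\right)\right) - 31901\right) + 25266 = \left(\left(21 + 14 i \frac{1}{10}\right) \left(1 + 2 \left(21 + 14 i \frac{1}{10}\right)\right) - 31901\right) + 25266 = \left(\left(21 + \frac{7 i}{5}\right) \left(1 + 2 \left(21 + \frac{7 i}{5}\right)\right) - 31901\right) + 25266 = \left(\left(21 + \frac{7 i}{5}\right) \left(1 + \left(42 + \frac{14 i}{5}\right)\right) - 31901\right) + 25266 = \left(\left(21 + \frac{7 i}{5}\right) \left(43 + \frac{14 i}{5}\right) - 31901\right) + 25266 = \left(-31901 + \left(21 + \frac{7 i}{5}\right) \left(43 + \frac{14 i}{5}\right)\right) + 25266 = -6635 + \left(21 + \frac{7 i}{5}\right) \left(43 + \frac{14 i}{5}\right)$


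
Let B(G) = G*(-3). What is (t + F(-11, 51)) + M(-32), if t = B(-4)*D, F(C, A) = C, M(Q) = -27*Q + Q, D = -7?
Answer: 737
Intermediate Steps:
B(G) = -3*G
M(Q) = -26*Q
t = -84 (t = -3*(-4)*(-7) = 12*(-7) = -84)
(t + F(-11, 51)) + M(-32) = (-84 - 11) - 26*(-32) = -95 + 832 = 737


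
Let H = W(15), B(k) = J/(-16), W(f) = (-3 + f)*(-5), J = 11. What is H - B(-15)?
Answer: -949/16 ≈ -59.313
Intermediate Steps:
W(f) = 15 - 5*f
B(k) = -11/16 (B(k) = 11/(-16) = 11*(-1/16) = -11/16)
H = -60 (H = 15 - 5*15 = 15 - 75 = -60)
H - B(-15) = -60 - 1*(-11/16) = -60 + 11/16 = -949/16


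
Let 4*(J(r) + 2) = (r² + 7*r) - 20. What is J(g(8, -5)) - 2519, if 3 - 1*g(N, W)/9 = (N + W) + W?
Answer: -1941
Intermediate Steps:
g(N, W) = 27 - 18*W - 9*N (g(N, W) = 27 - 9*((N + W) + W) = 27 - 9*(N + 2*W) = 27 + (-18*W - 9*N) = 27 - 18*W - 9*N)
J(r) = -7 + r²/4 + 7*r/4 (J(r) = -2 + ((r² + 7*r) - 20)/4 = -2 + (-20 + r² + 7*r)/4 = -2 + (-5 + r²/4 + 7*r/4) = -7 + r²/4 + 7*r/4)
J(g(8, -5)) - 2519 = (-7 + (27 - 18*(-5) - 9*8)²/4 + 7*(27 - 18*(-5) - 9*8)/4) - 2519 = (-7 + (27 + 90 - 72)²/4 + 7*(27 + 90 - 72)/4) - 2519 = (-7 + (¼)*45² + (7/4)*45) - 2519 = (-7 + (¼)*2025 + 315/4) - 2519 = (-7 + 2025/4 + 315/4) - 2519 = 578 - 2519 = -1941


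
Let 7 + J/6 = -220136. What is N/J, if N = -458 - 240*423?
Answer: 50989/660429 ≈ 0.077206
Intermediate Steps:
J = -1320858 (J = -42 + 6*(-220136) = -42 - 1320816 = -1320858)
N = -101978 (N = -458 - 101520 = -101978)
N/J = -101978/(-1320858) = -101978*(-1/1320858) = 50989/660429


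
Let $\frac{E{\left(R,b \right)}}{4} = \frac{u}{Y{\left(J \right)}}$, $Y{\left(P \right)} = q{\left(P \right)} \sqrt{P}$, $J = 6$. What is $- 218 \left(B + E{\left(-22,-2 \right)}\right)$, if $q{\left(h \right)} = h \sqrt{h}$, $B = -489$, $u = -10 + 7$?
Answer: $\frac{320024}{3} \approx 1.0667 \cdot 10^{5}$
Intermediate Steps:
$u = -3$
$q{\left(h \right)} = h^{\frac{3}{2}}$
$Y{\left(P \right)} = P^{2}$ ($Y{\left(P \right)} = P^{\frac{3}{2}} \sqrt{P} = P^{2}$)
$E{\left(R,b \right)} = - \frac{1}{3}$ ($E{\left(R,b \right)} = 4 \left(- \frac{3}{6^{2}}\right) = 4 \left(- \frac{3}{36}\right) = 4 \left(\left(-3\right) \frac{1}{36}\right) = 4 \left(- \frac{1}{12}\right) = - \frac{1}{3}$)
$- 218 \left(B + E{\left(-22,-2 \right)}\right) = - 218 \left(-489 - \frac{1}{3}\right) = \left(-218\right) \left(- \frac{1468}{3}\right) = \frac{320024}{3}$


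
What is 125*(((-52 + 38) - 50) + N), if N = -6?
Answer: -8750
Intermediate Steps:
125*(((-52 + 38) - 50) + N) = 125*(((-52 + 38) - 50) - 6) = 125*((-14 - 50) - 6) = 125*(-64 - 6) = 125*(-70) = -8750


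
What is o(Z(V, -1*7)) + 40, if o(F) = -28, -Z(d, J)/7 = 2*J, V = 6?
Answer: 12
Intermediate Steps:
Z(d, J) = -14*J
o(Z(V, -1*7)) + 40 = -28 + 40 = 12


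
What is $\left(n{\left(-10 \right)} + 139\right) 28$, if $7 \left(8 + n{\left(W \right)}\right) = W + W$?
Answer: $3588$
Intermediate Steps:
$n{\left(W \right)} = -8 + \frac{2 W}{7}$ ($n{\left(W \right)} = -8 + \frac{W + W}{7} = -8 + \frac{2 W}{7}$)
$\left(n{\left(-10 \right)} + 139\right) 28 = \left(\left(-8 + \frac{2}{7} \left(-10\right)\right) + 139\right) 28 = \left(\left(-8 - \frac{20}{7}\right) + 139\right) 28 = \left(- \frac{76}{7} + 139\right) 28 = \frac{897}{7} \cdot 28 = 3588$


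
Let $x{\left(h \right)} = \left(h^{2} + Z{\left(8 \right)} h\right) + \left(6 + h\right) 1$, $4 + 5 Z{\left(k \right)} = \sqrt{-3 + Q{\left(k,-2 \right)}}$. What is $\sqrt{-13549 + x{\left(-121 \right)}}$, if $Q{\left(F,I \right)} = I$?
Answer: $\frac{\sqrt{26845 - 605 i \sqrt{5}}}{5} \approx 32.779 - 0.82541 i$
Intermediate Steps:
$Z{\left(k \right)} = - \frac{4}{5} + \frac{i \sqrt{5}}{5}$ ($Z{\left(k \right)} = - \frac{4}{5} + \frac{\sqrt{-3 - 2}}{5} = - \frac{4}{5} + \frac{\sqrt{-5}}{5} = - \frac{4}{5} + \frac{i \sqrt{5}}{5}$)
$x{\left(h \right)} = 6 + h + h^{2} + h \left(- \frac{4}{5} + \frac{i \sqrt{5}}{5}\right)$ ($x{\left(h \right)} = \left(h^{2} + \left(- \frac{4}{5} + \frac{i \sqrt{5}}{5}\right) h\right) + \left(6 + h\right) 1 = \left(h^{2} + h \left(- \frac{4}{5} + \frac{i \sqrt{5}}{5}\right)\right) + \left(6 + h\right) = 6 + h + h^{2} + h \left(- \frac{4}{5} + \frac{i \sqrt{5}}{5}\right)$)
$\sqrt{-13549 + x{\left(-121 \right)}} = \sqrt{-13549 + \left(6 + \left(-121\right)^{2} + \frac{1}{5} \left(-121\right) + \frac{1}{5} i \left(-121\right) \sqrt{5}\right)} = \sqrt{-13549 + \left(6 + 14641 - \frac{121}{5} - \frac{121 i \sqrt{5}}{5}\right)} = \sqrt{-13549 + \left(\frac{73114}{5} - \frac{121 i \sqrt{5}}{5}\right)} = \sqrt{\frac{5369}{5} - \frac{121 i \sqrt{5}}{5}}$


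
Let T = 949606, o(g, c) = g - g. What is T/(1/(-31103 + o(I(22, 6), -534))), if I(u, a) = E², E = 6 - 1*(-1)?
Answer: -29535595418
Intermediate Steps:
E = 7 (E = 6 + 1 = 7)
I(u, a) = 49 (I(u, a) = 7² = 49)
o(g, c) = 0
T/(1/(-31103 + o(I(22, 6), -534))) = 949606/(1/(-31103 + 0)) = 949606/(1/(-31103)) = 949606/(-1/31103) = 949606*(-31103) = -29535595418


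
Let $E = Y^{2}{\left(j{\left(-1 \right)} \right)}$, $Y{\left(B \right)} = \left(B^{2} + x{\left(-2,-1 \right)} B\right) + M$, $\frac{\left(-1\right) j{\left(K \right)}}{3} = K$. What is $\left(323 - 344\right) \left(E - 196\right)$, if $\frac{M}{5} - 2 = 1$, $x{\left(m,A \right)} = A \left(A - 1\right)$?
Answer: $-14784$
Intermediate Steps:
$x{\left(m,A \right)} = A \left(-1 + A\right)$
$M = 15$ ($M = 10 + 5 \cdot 1 = 10 + 5 = 15$)
$j{\left(K \right)} = - 3 K$
$Y{\left(B \right)} = 15 + B^{2} + 2 B$ ($Y{\left(B \right)} = \left(B^{2} + - (-1 - 1) B\right) + 15 = \left(B^{2} + \left(-1\right) \left(-2\right) B\right) + 15 = \left(B^{2} + 2 B\right) + 15 = 15 + B^{2} + 2 B$)
$E = 900$ ($E = \left(15 + \left(\left(-3\right) \left(-1\right)\right)^{2} + 2 \left(\left(-3\right) \left(-1\right)\right)\right)^{2} = \left(15 + 3^{2} + 2 \cdot 3\right)^{2} = \left(15 + 9 + 6\right)^{2} = 30^{2} = 900$)
$\left(323 - 344\right) \left(E - 196\right) = \left(323 - 344\right) \left(900 - 196\right) = \left(-21\right) 704 = -14784$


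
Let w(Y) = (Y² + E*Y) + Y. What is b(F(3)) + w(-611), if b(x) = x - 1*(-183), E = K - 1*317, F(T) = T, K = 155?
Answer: 471878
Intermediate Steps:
E = -162 (E = 155 - 1*317 = 155 - 317 = -162)
b(x) = 183 + x (b(x) = x + 183 = 183 + x)
w(Y) = Y² - 161*Y (w(Y) = (Y² - 162*Y) + Y = Y² - 161*Y)
b(F(3)) + w(-611) = (183 + 3) - 611*(-161 - 611) = 186 - 611*(-772) = 186 + 471692 = 471878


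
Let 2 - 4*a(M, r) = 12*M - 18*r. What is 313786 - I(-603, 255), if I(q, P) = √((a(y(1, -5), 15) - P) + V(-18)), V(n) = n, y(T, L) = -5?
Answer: 313786 - I*√190 ≈ 3.1379e+5 - 13.784*I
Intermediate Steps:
a(M, r) = ½ - 3*M + 9*r/2 (a(M, r) = ½ - (12*M - 18*r)/4 = ½ - (-18*r + 12*M)/4 = ½ + (-3*M + 9*r/2) = ½ - 3*M + 9*r/2)
I(q, P) = √(65 - P) (I(q, P) = √(((½ - 3*(-5) + (9/2)*15) - P) - 18) = √(((½ + 15 + 135/2) - P) - 18) = √((83 - P) - 18) = √(65 - P))
313786 - I(-603, 255) = 313786 - √(65 - 1*255) = 313786 - √(65 - 255) = 313786 - √(-190) = 313786 - I*√190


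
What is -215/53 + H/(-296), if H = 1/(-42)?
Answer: -2672827/658896 ≈ -4.0565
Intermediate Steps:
H = -1/42 ≈ -0.023810
-215/53 + H/(-296) = -215/53 - 1/42/(-296) = -215*1/53 - 1/42*(-1/296) = -215/53 + 1/12432 = -2672827/658896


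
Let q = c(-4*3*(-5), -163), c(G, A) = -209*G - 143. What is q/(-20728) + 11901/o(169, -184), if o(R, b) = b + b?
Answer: -30252073/953488 ≈ -31.728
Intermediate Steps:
o(R, b) = 2*b
c(G, A) = -143 - 209*G
q = -12683 (q = -143 - 209*(-4*3)*(-5) = -143 - (-2508)*(-5) = -143 - 209*60 = -143 - 12540 = -12683)
q/(-20728) + 11901/o(169, -184) = -12683/(-20728) + 11901/((2*(-184))) = -12683*(-1/20728) + 11901/(-368) = 12683/20728 + 11901*(-1/368) = 12683/20728 - 11901/368 = -30252073/953488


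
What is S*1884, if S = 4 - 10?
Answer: -11304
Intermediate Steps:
S = -6
S*1884 = -6*1884 = -11304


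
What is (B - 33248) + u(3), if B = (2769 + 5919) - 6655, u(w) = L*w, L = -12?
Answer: -31251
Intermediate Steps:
u(w) = -12*w
B = 2033 (B = 8688 - 6655 = 2033)
(B - 33248) + u(3) = (2033 - 33248) - 12*3 = -31215 - 36 = -31251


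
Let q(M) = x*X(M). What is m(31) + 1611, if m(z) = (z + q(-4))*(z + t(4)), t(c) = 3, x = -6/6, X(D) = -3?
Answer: 2767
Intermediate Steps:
x = -1 (x = -6/6 = -1*1 = -1)
q(M) = 3 (q(M) = -1*(-3) = 3)
m(z) = (3 + z)² (m(z) = (z + 3)*(z + 3) = (3 + z)*(3 + z) = (3 + z)²)
m(31) + 1611 = (9 + 31² + 6*31) + 1611 = (9 + 961 + 186) + 1611 = 1156 + 1611 = 2767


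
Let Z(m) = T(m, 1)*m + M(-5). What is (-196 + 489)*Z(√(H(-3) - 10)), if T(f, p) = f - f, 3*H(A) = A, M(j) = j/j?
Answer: 293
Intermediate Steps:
M(j) = 1
H(A) = A/3
T(f, p) = 0
Z(m) = 1 (Z(m) = 0*m + 1 = 0 + 1 = 1)
(-196 + 489)*Z(√(H(-3) - 10)) = (-196 + 489)*1 = 293*1 = 293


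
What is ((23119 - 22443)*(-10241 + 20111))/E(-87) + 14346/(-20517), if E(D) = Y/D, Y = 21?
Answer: -189041180742/6839 ≈ -2.7642e+7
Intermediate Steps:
E(D) = 21/D
((23119 - 22443)*(-10241 + 20111))/E(-87) + 14346/(-20517) = ((23119 - 22443)*(-10241 + 20111))/((21/(-87))) + 14346/(-20517) = (676*9870)/((21*(-1/87))) + 14346*(-1/20517) = 6672120/(-7/29) - 4782/6839 = 6672120*(-29/7) - 4782/6839 = -27641640 - 4782/6839 = -189041180742/6839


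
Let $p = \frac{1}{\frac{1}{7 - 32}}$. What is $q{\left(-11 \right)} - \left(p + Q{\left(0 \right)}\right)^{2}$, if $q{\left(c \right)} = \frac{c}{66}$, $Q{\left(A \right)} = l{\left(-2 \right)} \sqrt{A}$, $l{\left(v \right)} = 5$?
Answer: $- \frac{3751}{6} \approx -625.17$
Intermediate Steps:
$p = -25$ ($p = \frac{1}{\frac{1}{-25}} = \frac{1}{- \frac{1}{25}} = -25$)
$Q{\left(A \right)} = 5 \sqrt{A}$
$q{\left(c \right)} = \frac{c}{66}$ ($q{\left(c \right)} = c \frac{1}{66} = \frac{c}{66}$)
$q{\left(-11 \right)} - \left(p + Q{\left(0 \right)}\right)^{2} = \frac{1}{66} \left(-11\right) - \left(-25 + 5 \sqrt{0}\right)^{2} = - \frac{1}{6} - \left(-25 + 5 \cdot 0\right)^{2} = - \frac{1}{6} - \left(-25 + 0\right)^{2} = - \frac{1}{6} - \left(-25\right)^{2} = - \frac{1}{6} - 625 = - \frac{3751}{6}$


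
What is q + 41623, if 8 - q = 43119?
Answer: -1488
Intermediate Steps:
q = -43111 (q = 8 - 1*43119 = 8 - 43119 = -43111)
q + 41623 = -43111 + 41623 = -1488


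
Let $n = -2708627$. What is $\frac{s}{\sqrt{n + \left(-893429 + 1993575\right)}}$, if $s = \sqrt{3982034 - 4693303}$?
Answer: $\frac{\sqrt{1144062672389}}{1608481} \approx 0.66498$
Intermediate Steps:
$s = i \sqrt{711269}$ ($s = \sqrt{-711269} = i \sqrt{711269} \approx 843.37 i$)
$\frac{s}{\sqrt{n + \left(-893429 + 1993575\right)}} = \frac{i \sqrt{711269}}{\sqrt{-2708627 + \left(-893429 + 1993575\right)}} = \frac{i \sqrt{711269}}{\sqrt{-2708627 + 1100146}} = \frac{i \sqrt{711269}}{\sqrt{-1608481}} = \frac{i \sqrt{711269}}{i \sqrt{1608481}} = i \sqrt{711269} \left(- \frac{i \sqrt{1608481}}{1608481}\right) = \frac{\sqrt{1144062672389}}{1608481}$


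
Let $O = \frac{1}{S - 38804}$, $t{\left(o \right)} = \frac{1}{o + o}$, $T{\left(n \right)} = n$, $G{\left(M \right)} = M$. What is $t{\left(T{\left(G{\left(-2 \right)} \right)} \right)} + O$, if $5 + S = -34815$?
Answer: $- \frac{18407}{73624} \approx -0.25001$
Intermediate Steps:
$S = -34820$ ($S = -5 - 34815 = -34820$)
$t{\left(o \right)} = \frac{1}{2 o}$
$O = - \frac{1}{73624}$ ($O = \frac{1}{-34820 - 38804} = \frac{1}{-73624} = - \frac{1}{73624} \approx -1.3583 \cdot 10^{-5}$)
$t{\left(T{\left(G{\left(-2 \right)} \right)} \right)} + O = \frac{1}{2 \left(-2\right)} - \frac{1}{73624} = \frac{1}{2} \left(- \frac{1}{2}\right) - \frac{1}{73624} = - \frac{1}{4} - \frac{1}{73624} = - \frac{18407}{73624}$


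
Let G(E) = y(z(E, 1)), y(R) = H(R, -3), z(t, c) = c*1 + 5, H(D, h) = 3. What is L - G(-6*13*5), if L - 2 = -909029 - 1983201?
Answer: -2892231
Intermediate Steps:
z(t, c) = 5 + c (z(t, c) = c + 5 = 5 + c)
y(R) = 3
G(E) = 3
L = -2892228 (L = 2 + (-909029 - 1983201) = 2 - 2892230 = -2892228)
L - G(-6*13*5) = -2892228 - 1*3 = -2892228 - 3 = -2892231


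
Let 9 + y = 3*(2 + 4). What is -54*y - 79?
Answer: -565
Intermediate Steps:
y = 9 (y = -9 + 3*(2 + 4) = -9 + 3*6 = -9 + 18 = 9)
-54*y - 79 = -54*9 - 79 = -486 - 79 = -565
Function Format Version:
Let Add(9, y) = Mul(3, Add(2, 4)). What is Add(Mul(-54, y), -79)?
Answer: -565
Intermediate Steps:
y = 9 (y = Add(-9, Mul(3, Add(2, 4))) = Add(-9, Mul(3, 6)) = Add(-9, 18) = 9)
Add(Mul(-54, y), -79) = Add(Mul(-54, 9), -79) = Add(-486, -79) = -565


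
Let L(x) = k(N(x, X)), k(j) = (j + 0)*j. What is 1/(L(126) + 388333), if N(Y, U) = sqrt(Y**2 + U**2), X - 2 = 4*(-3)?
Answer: 1/404309 ≈ 2.4734e-6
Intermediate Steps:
X = -10 (X = 2 + 4*(-3) = 2 - 12 = -10)
N(Y, U) = sqrt(U**2 + Y**2)
k(j) = j**2 (k(j) = j*j = j**2)
L(x) = 100 + x**2 (L(x) = (sqrt((-10)**2 + x**2))**2 = (sqrt(100 + x**2))**2 = 100 + x**2)
1/(L(126) + 388333) = 1/((100 + 126**2) + 388333) = 1/((100 + 15876) + 388333) = 1/(15976 + 388333) = 1/404309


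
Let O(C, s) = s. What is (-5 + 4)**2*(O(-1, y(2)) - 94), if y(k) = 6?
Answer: -88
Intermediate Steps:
(-5 + 4)**2*(O(-1, y(2)) - 94) = (-5 + 4)**2*(6 - 94) = (-1)**2*(-88) = 1*(-88) = -88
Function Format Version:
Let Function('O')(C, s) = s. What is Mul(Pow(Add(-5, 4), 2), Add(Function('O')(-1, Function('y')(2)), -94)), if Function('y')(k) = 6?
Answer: -88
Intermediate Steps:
Mul(Pow(Add(-5, 4), 2), Add(Function('O')(-1, Function('y')(2)), -94)) = Mul(Pow(Add(-5, 4), 2), Add(6, -94)) = Mul(Pow(-1, 2), -88) = Mul(1, -88) = -88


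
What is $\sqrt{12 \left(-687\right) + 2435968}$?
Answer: $2 \sqrt{606931} \approx 1558.1$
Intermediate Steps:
$\sqrt{12 \left(-687\right) + 2435968} = \sqrt{-8244 + 2435968} = \sqrt{2427724} = 2 \sqrt{606931}$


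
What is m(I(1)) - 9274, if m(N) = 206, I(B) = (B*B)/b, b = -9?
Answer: -9068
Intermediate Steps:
I(B) = -B**2/9 (I(B) = (B*B)/(-9) = B**2*(-1/9) = -B**2/9)
m(I(1)) - 9274 = 206 - 9274 = -9068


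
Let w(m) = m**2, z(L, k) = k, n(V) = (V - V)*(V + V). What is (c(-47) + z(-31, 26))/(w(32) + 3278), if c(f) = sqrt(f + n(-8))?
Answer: 13/2151 + I*sqrt(47)/4302 ≈ 0.0060437 + 0.0015936*I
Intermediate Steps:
n(V) = 0 (n(V) = 0*(2*V) = 0)
c(f) = sqrt(f) (c(f) = sqrt(f + 0) = sqrt(f))
(c(-47) + z(-31, 26))/(w(32) + 3278) = (sqrt(-47) + 26)/(32**2 + 3278) = (I*sqrt(47) + 26)/(1024 + 3278) = (26 + I*sqrt(47))/4302 = (26 + I*sqrt(47))*(1/4302) = 13/2151 + I*sqrt(47)/4302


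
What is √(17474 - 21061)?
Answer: I*√3587 ≈ 59.892*I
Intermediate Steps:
√(17474 - 21061) = √(-3587) = I*√3587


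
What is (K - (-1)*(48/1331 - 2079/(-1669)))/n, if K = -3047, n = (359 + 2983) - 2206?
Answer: -1691469343/630888676 ≈ -2.6811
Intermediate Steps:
n = 1136 (n = 3342 - 2206 = 1136)
(K - (-1)*(48/1331 - 2079/(-1669)))/n = (-3047 - (-1)*(48/1331 - 2079/(-1669)))/1136 = (-3047 - (-1)*(48*(1/1331) - 2079*(-1/1669)))*(1/1136) = (-3047 - (-1)*(48/1331 + 2079/1669))*(1/1136) = (-3047 - (-1)*2847261/2221439)*(1/1136) = (-3047 - 1*(-2847261/2221439))*(1/1136) = (-3047 + 2847261/2221439)*(1/1136) = -6765877372/2221439*1/1136 = -1691469343/630888676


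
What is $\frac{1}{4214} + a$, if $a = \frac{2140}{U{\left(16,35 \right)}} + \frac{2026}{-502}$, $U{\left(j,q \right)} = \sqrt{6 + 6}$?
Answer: $- \frac{4268531}{1057714} + \frac{1070 \sqrt{3}}{3} \approx 613.73$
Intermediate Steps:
$U{\left(j,q \right)} = 2 \sqrt{3}$ ($U{\left(j,q \right)} = \sqrt{12} = 2 \sqrt{3}$)
$a = - \frac{1013}{251} + \frac{1070 \sqrt{3}}{3}$ ($a = \frac{2140}{2 \sqrt{3}} + \frac{2026}{-502} = 2140 \frac{\sqrt{3}}{6} + 2026 \left(- \frac{1}{502}\right) = \frac{1070 \sqrt{3}}{3} - \frac{1013}{251} = - \frac{1013}{251} + \frac{1070 \sqrt{3}}{3} \approx 613.73$)
$\frac{1}{4214} + a = \frac{1}{4214} - \left(\frac{1013}{251} - \frac{1070 \sqrt{3}}{3}\right) = - \frac{4268531}{1057714} + \frac{1070 \sqrt{3}}{3}$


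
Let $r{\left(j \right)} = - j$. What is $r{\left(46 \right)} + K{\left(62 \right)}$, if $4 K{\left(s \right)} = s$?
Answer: $- \frac{61}{2} \approx -30.5$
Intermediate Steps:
$K{\left(s \right)} = \frac{s}{4}$
$r{\left(46 \right)} + K{\left(62 \right)} = \left(-1\right) 46 + \frac{1}{4} \cdot 62 = -46 + \frac{31}{2} = - \frac{61}{2}$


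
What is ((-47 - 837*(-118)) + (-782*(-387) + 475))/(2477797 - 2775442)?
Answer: -401828/297645 ≈ -1.3500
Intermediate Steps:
((-47 - 837*(-118)) + (-782*(-387) + 475))/(2477797 - 2775442) = ((-47 + 98766) + (302634 + 475))/(-297645) = (98719 + 303109)*(-1/297645) = 401828*(-1/297645) = -401828/297645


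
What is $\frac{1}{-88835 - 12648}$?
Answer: $- \frac{1}{101483} \approx -9.8539 \cdot 10^{-6}$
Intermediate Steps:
$\frac{1}{-88835 - 12648} = \frac{1}{-101483} = - \frac{1}{101483}$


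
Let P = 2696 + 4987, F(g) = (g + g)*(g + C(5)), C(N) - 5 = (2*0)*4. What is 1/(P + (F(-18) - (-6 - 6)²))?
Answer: 1/8007 ≈ 0.00012489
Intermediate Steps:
C(N) = 5 (C(N) = 5 + (2*0)*4 = 5 + 0*4 = 5 + 0 = 5)
F(g) = 2*g*(5 + g) (F(g) = (g + g)*(g + 5) = (2*g)*(5 + g) = 2*g*(5 + g))
P = 7683
1/(P + (F(-18) - (-6 - 6)²)) = 1/(7683 + (2*(-18)*(5 - 18) - (-6 - 6)²)) = 1/(7683 + (2*(-18)*(-13) - 1*(-12)²)) = 1/(7683 + (468 - 1*144)) = 1/(7683 + (468 - 144)) = 1/(7683 + 324) = 1/8007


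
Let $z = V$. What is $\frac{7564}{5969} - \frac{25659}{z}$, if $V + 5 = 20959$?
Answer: $\frac{5337485}{125074426} \approx 0.042674$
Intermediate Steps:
$V = 20954$ ($V = -5 + 20959 = 20954$)
$z = 20954$
$\frac{7564}{5969} - \frac{25659}{z} = \frac{7564}{5969} - \frac{25659}{20954} = \frac{5337485}{125074426}$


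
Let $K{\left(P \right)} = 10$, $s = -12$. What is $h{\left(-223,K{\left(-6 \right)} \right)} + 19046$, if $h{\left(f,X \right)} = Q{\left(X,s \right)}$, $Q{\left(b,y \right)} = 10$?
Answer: $19056$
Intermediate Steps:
$h{\left(f,X \right)} = 10$
$h{\left(-223,K{\left(-6 \right)} \right)} + 19046 = 10 + 19046 = 19056$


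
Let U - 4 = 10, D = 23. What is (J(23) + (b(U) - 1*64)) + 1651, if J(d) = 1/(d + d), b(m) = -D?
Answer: 71945/46 ≈ 1564.0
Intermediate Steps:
U = 14 (U = 4 + 10 = 14)
b(m) = -23 (b(m) = -1*23 = -23)
J(d) = 1/(2*d)
(J(23) + (b(U) - 1*64)) + 1651 = ((½)/23 + (-23 - 1*64)) + 1651 = ((½)*(1/23) + (-23 - 64)) + 1651 = (1/46 - 87) + 1651 = -4001/46 + 1651 = 71945/46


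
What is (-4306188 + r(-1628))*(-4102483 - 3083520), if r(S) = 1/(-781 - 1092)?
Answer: 57958636234720375/1873 ≈ 3.0944e+13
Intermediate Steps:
r(S) = -1/1873 (r(S) = 1/(-1873) = -1/1873)
(-4306188 + r(-1628))*(-4102483 - 3083520) = (-4306188 - 1/1873)*(-4102483 - 3083520) = -8065490125/1873*(-7186003) = 57958636234720375/1873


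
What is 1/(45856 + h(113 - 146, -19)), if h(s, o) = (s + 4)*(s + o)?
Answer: 1/47364 ≈ 2.1113e-5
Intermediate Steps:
h(s, o) = (4 + s)*(o + s)
1/(45856 + h(113 - 146, -19)) = 1/(45856 + ((113 - 146)**2 + 4*(-19) + 4*(113 - 146) - 19*(113 - 146))) = 1/(45856 + ((-33)**2 - 76 + 4*(-33) - 19*(-33))) = 1/(45856 + (1089 - 76 - 132 + 627)) = 1/(45856 + 1508) = 1/47364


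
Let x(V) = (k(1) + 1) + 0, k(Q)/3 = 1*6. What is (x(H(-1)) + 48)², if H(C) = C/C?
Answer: 4489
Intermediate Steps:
k(Q) = 18 (k(Q) = 3*(1*6) = 3*6 = 18)
H(C) = 1
x(V) = 19 (x(V) = (18 + 1) + 0 = 19 + 0 = 19)
(x(H(-1)) + 48)² = (19 + 48)² = 67² = 4489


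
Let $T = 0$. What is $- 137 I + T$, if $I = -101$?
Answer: $13837$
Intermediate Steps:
$- 137 I + T = \left(-137\right) \left(-101\right) + 0 = 13837 + 0 = 13837$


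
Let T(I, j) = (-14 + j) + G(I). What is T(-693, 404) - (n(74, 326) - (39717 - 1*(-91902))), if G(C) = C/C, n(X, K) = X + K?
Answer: 131610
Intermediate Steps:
n(X, K) = K + X
G(C) = 1
T(I, j) = -13 + j (T(I, j) = (-14 + j) + 1 = -13 + j)
T(-693, 404) - (n(74, 326) - (39717 - 1*(-91902))) = (-13 + 404) - ((326 + 74) - (39717 - 1*(-91902))) = 391 - (400 - (39717 + 91902)) = 391 - (400 - 1*131619) = 391 - (400 - 131619) = 391 - 1*(-131219) = 391 + 131219 = 131610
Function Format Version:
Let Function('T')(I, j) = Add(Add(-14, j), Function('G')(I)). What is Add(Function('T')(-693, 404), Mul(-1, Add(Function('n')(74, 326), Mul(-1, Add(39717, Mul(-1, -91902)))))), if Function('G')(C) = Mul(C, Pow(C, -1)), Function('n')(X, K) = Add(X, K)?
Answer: 131610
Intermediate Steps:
Function('n')(X, K) = Add(K, X)
Function('G')(C) = 1
Function('T')(I, j) = Add(-13, j) (Function('T')(I, j) = Add(Add(-14, j), 1) = Add(-13, j))
Add(Function('T')(-693, 404), Mul(-1, Add(Function('n')(74, 326), Mul(-1, Add(39717, Mul(-1, -91902)))))) = Add(Add(-13, 404), Mul(-1, Add(Add(326, 74), Mul(-1, Add(39717, Mul(-1, -91902)))))) = Add(391, Mul(-1, Add(400, Mul(-1, Add(39717, 91902))))) = Add(391, Mul(-1, Add(400, Mul(-1, 131619)))) = Add(391, Mul(-1, Add(400, -131619))) = Add(391, Mul(-1, -131219)) = Add(391, 131219) = 131610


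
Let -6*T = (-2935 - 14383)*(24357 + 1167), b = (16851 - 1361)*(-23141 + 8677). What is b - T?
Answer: -297718132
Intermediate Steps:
b = -224047360 (b = 15490*(-14464) = -224047360)
T = 73670772 (T = -(-2935 - 14383)*(24357 + 1167)/6 = -(-8659)*25524/3 = -⅙*(-442024632) = 73670772)
b - T = -224047360 - 1*73670772 = -224047360 - 73670772 = -297718132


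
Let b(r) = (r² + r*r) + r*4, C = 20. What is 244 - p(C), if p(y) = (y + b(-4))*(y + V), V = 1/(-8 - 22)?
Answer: -2374/5 ≈ -474.80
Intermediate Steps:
V = -1/30 (V = 1/(-30) = -1/30 ≈ -0.033333)
b(r) = 2*r² + 4*r (b(r) = (r² + r²) + 4*r = 2*r² + 4*r)
p(y) = (16 + y)*(-1/30 + y) (p(y) = (y + 2*(-4)*(2 - 4))*(y - 1/30) = (y + 2*(-4)*(-2))*(-1/30 + y) = (y + 16)*(-1/30 + y) = (16 + y)*(-1/30 + y))
244 - p(C) = 244 - (-8/15 + 20² + (479/30)*20) = 244 - (-8/15 + 400 + 958/3) = 244 - 1*3594/5 = 244 - 3594/5 = -2374/5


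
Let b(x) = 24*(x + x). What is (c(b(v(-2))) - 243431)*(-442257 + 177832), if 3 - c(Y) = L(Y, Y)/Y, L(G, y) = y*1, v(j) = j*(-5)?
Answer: 64368713325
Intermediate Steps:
v(j) = -5*j
L(G, y) = y
b(x) = 48*x (b(x) = 24*(2*x) = 48*x)
c(Y) = 2 (c(Y) = 3 - Y/Y = 3 - 1*1 = 3 - 1 = 2)
(c(b(v(-2))) - 243431)*(-442257 + 177832) = (2 - 243431)*(-442257 + 177832) = -243429*(-264425) = 64368713325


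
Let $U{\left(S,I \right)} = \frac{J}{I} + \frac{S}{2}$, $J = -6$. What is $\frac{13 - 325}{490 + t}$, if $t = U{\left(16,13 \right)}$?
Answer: $- \frac{338}{539} \approx -0.62709$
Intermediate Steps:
$U{\left(S,I \right)} = \frac{S}{2} - \frac{6}{I}$ ($U{\left(S,I \right)} = - \frac{6}{I} + \frac{S}{2} = \frac{S}{2} - \frac{6}{I}$)
$t = \frac{98}{13}$ ($t = \frac{1}{2} \cdot 16 - \frac{6}{13} = 8 - \frac{6}{13} = \frac{98}{13} \approx 7.5385$)
$\frac{13 - 325}{490 + t} = \frac{13 - 325}{490 + \frac{98}{13}} = - \frac{312}{\frac{6468}{13}} = \left(-312\right) \frac{13}{6468} = - \frac{338}{539}$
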